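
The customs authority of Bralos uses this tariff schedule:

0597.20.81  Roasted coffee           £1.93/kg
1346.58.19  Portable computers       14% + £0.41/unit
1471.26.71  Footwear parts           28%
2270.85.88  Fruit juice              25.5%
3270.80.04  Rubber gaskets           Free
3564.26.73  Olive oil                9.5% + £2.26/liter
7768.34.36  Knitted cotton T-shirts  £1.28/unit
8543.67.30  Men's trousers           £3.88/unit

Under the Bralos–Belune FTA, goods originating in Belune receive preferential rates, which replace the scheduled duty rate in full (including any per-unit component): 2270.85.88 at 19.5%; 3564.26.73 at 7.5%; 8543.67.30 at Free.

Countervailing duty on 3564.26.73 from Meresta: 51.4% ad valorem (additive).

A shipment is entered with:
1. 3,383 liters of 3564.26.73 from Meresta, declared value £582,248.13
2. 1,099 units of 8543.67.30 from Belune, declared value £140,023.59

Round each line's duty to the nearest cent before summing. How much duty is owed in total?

£362,234.69

Line 1 (3564.26.73, Meresta, 3,383 liters, £582,248.13):
Base rate for 3564.26.73 is 9.5% + £2.26/liter.
3564.26.73 has an FTA preferential rate, but origin Meresta is not Belune; base rate stands.
Additional duty on 3564.26.73 from Meresta: +51.4%. Applied ad valorem rate: 9.5% + 51.4% = 60.9%.
Duty = £582,248.13 × 60.9% + 3,383 × £2.26 = £362,234.69.
Line 2 (8543.67.30, Belune, 1,099 units, £140,023.59):
Base rate for 8543.67.30 is £3.88/unit.
Origin Belune qualifies under the Bralos–Belune agreement and 8543.67.30 is covered: preferential rate Free applies instead.
Duty = £140,023.59 × 0% = £0.00.
Total = £362,234.69 + £0.00 = £362,234.69.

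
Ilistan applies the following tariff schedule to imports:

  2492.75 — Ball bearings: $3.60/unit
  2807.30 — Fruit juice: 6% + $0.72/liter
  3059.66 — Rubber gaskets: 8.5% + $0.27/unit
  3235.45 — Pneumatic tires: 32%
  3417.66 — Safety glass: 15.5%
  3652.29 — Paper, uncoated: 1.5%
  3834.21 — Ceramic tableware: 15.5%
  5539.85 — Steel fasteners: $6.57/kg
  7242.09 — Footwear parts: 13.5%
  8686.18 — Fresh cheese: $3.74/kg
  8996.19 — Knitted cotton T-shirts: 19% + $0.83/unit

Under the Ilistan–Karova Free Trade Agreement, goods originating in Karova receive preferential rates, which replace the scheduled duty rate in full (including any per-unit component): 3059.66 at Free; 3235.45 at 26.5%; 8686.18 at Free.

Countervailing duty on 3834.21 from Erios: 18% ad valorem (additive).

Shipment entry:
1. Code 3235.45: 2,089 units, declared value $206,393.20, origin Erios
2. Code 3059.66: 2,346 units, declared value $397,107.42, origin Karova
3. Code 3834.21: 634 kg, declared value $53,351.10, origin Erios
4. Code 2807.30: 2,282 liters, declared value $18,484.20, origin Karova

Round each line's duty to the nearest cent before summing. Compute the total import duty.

Line 1 (3235.45, Erios, 2,089 units, $206,393.20):
Base rate for 3235.45 is 32%.
3235.45 has an FTA preferential rate, but origin Erios is not Karova; base rate stands.
Duty = $206,393.20 × 32% = $66,045.82.
Line 2 (3059.66, Karova, 2,346 units, $397,107.42):
Base rate for 3059.66 is 8.5% + $0.27/unit.
Origin Karova qualifies under the Ilistan–Karova agreement and 3059.66 is covered: preferential rate Free applies instead.
Duty = $397,107.42 × 0% = $0.00.
Line 3 (3834.21, Erios, 634 kg, $53,351.10):
Base rate for 3834.21 is 15.5%.
Additional duty on 3834.21 from Erios: +18%. Applied ad valorem rate: 15.5% + 18% = 33.5%.
Duty = $53,351.10 × 33.5% = $17,872.62.
Line 4 (2807.30, Karova, 2,282 liters, $18,484.20):
Base rate for 2807.30 is 6% + $0.72/liter.
Origin Karova is the FTA partner but 2807.30 is not on the preference list; base rate stands.
Duty = $18,484.20 × 6% + 2,282 × $0.72 = $2,752.09.
Total = $66,045.82 + $0.00 + $17,872.62 + $2,752.09 = $86,670.53.

$86,670.53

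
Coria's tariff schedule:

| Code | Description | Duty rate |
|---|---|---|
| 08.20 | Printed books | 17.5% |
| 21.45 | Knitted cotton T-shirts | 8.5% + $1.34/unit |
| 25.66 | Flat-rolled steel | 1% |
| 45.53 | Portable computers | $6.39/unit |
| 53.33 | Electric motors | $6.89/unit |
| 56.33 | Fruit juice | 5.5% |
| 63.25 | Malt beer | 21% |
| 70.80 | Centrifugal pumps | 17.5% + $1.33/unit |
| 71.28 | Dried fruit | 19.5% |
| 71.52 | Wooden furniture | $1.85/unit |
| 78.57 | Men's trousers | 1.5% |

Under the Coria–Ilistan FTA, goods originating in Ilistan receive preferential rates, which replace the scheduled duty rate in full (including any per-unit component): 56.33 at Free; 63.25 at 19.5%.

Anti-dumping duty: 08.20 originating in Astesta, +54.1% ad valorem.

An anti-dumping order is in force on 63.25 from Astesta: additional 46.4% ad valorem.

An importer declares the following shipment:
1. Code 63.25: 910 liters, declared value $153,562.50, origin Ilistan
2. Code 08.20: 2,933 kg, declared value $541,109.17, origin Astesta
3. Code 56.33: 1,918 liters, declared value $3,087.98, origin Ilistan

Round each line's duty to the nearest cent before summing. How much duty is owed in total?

$417,378.86

Line 1 (63.25, Ilistan, 910 liters, $153,562.50):
Base rate for 63.25 is 21%.
Origin Ilistan qualifies under the Coria–Ilistan agreement and 63.25 is covered: preferential rate 19.5% applies instead.
The additional-duty order on 63.25 targets Astesta, not Ilistan; it does not apply.
Duty = $153,562.50 × 19.5% = $29,944.69.
Line 2 (08.20, Astesta, 2,933 kg, $541,109.17):
Base rate for 08.20 is 17.5%.
Additional duty on 08.20 from Astesta: +54.1%. Applied ad valorem rate: 17.5% + 54.1% = 71.6%.
Duty = $541,109.17 × 71.6% = $387,434.17.
Line 3 (56.33, Ilistan, 1,918 liters, $3,087.98):
Base rate for 56.33 is 5.5%.
Origin Ilistan qualifies under the Coria–Ilistan agreement and 56.33 is covered: preferential rate Free applies instead.
Duty = $3,087.98 × 0% = $0.00.
Total = $29,944.69 + $387,434.17 + $0.00 = $417,378.86.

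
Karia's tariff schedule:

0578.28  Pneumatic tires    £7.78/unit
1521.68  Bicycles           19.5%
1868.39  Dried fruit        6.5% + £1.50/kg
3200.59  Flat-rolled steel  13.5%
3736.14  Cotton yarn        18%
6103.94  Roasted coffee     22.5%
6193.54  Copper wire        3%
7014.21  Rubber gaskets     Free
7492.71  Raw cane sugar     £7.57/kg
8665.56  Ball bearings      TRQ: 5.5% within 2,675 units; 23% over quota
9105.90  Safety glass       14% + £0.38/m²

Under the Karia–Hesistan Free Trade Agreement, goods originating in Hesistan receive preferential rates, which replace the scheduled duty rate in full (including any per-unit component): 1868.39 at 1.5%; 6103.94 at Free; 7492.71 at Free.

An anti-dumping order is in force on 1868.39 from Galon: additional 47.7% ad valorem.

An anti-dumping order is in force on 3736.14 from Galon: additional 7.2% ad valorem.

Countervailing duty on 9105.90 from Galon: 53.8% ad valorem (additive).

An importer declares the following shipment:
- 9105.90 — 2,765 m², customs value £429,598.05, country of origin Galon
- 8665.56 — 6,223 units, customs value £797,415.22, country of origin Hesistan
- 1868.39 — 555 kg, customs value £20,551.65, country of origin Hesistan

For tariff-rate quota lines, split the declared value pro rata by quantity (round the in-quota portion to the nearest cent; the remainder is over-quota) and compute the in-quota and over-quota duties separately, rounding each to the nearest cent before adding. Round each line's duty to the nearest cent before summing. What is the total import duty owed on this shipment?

£416,046.42

Line 1 (9105.90, Galon, 2,765 m², £429,598.05):
Base rate for 9105.90 is 14% + £0.38/m².
Additional duty on 9105.90 from Galon: +53.8%. Applied ad valorem rate: 14% + 53.8% = 67.8%.
Duty = £429,598.05 × 67.8% + 2,765 × £0.38 = £292,318.18.
Line 2 (8665.56, Hesistan, 6,223 units, £797,415.22):
Code 8665.56 is under a tariff-rate quota (threshold 2,675 units). In-quota: 2,675 units at 5.5%; over-quota: 3,548 units at 23%.
Pro-rata value split: in-quota = £797,415.22 × 2,675/6,223 = £342,774.50; over-quota = £797,415.22 − £342,774.50 = £454,640.72.
In-quota duty = £342,774.50 × 5.5% = £18,852.60. Over-quota duty = £454,640.72 × 23% = £104,567.37.
Line duty = £18,852.60 + £104,567.37 = £123,419.97.
Line 3 (1868.39, Hesistan, 555 kg, £20,551.65):
Base rate for 1868.39 is 6.5% + £1.50/kg.
Origin Hesistan qualifies under the Karia–Hesistan agreement and 1868.39 is covered: preferential rate 1.5% applies instead.
The additional-duty order on 1868.39 targets Galon, not Hesistan; it does not apply.
Duty = £20,551.65 × 1.5% = £308.27.
Total = £292,318.18 + £123,419.97 + £308.27 = £416,046.42.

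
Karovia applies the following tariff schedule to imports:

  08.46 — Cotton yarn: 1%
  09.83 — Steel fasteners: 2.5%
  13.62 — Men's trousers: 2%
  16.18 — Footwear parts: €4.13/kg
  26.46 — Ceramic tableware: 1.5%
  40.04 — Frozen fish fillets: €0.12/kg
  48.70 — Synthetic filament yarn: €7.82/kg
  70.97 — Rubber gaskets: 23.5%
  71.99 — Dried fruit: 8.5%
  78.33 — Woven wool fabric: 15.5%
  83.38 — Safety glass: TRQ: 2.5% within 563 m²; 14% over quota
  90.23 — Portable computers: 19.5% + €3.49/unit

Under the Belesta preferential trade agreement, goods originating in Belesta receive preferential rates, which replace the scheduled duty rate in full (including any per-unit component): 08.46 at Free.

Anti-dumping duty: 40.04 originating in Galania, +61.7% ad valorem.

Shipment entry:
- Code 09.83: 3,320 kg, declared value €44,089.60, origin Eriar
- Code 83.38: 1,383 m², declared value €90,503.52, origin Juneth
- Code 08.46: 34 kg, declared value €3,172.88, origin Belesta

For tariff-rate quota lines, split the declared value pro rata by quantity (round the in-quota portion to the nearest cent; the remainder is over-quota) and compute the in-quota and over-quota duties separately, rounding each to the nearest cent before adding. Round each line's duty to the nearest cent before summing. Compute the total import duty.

€9,535.82

Line 1 (09.83, Eriar, 3,320 kg, €44,089.60):
Base rate for 09.83 is 2.5%.
Duty = €44,089.60 × 2.5% = €1,102.24.
Line 2 (83.38, Juneth, 1,383 m², €90,503.52):
Code 83.38 is under a tariff-rate quota (threshold 563 m²). In-quota: 563 m² at 2.5%; over-quota: 820 m² at 14%.
Pro-rata value split: in-quota = €90,503.52 × 563/1,383 = €36,842.72; over-quota = €90,503.52 − €36,842.72 = €53,660.80.
In-quota duty = €36,842.72 × 2.5% = €921.07. Over-quota duty = €53,660.80 × 14% = €7,512.51.
Line duty = €921.07 + €7,512.51 = €8,433.58.
Line 3 (08.46, Belesta, 34 kg, €3,172.88):
Base rate for 08.46 is 1%.
Origin Belesta qualifies under the Karovia–Belesta agreement and 08.46 is covered: preferential rate Free applies instead.
Duty = €3,172.88 × 0% = €0.00.
Total = €1,102.24 + €8,433.58 + €0.00 = €9,535.82.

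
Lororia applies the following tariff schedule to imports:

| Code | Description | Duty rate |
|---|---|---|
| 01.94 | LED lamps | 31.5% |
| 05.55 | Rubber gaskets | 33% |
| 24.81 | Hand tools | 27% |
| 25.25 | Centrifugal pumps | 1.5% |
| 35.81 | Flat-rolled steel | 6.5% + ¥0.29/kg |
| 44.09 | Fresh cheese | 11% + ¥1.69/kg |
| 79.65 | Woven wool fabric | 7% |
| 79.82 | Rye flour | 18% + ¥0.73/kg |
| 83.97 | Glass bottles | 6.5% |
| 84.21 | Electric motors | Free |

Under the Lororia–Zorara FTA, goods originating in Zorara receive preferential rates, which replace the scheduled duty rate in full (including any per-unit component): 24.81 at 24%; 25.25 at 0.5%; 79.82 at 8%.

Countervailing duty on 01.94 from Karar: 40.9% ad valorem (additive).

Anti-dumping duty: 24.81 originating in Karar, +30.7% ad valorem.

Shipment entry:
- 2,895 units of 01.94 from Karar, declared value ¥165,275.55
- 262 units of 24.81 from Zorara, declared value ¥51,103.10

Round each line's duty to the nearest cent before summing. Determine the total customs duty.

Line 1 (01.94, Karar, 2,895 units, ¥165,275.55):
Base rate for 01.94 is 31.5%.
Additional duty on 01.94 from Karar: +40.9%. Applied ad valorem rate: 31.5% + 40.9% = 72.4%.
Duty = ¥165,275.55 × 72.4% = ¥119,659.50.
Line 2 (24.81, Zorara, 262 units, ¥51,103.10):
Base rate for 24.81 is 27%.
Origin Zorara qualifies under the Lororia–Zorara agreement and 24.81 is covered: preferential rate 24% applies instead.
The additional-duty order on 24.81 targets Karar, not Zorara; it does not apply.
Duty = ¥51,103.10 × 24% = ¥12,264.74.
Total = ¥119,659.50 + ¥12,264.74 = ¥131,924.24.

¥131,924.24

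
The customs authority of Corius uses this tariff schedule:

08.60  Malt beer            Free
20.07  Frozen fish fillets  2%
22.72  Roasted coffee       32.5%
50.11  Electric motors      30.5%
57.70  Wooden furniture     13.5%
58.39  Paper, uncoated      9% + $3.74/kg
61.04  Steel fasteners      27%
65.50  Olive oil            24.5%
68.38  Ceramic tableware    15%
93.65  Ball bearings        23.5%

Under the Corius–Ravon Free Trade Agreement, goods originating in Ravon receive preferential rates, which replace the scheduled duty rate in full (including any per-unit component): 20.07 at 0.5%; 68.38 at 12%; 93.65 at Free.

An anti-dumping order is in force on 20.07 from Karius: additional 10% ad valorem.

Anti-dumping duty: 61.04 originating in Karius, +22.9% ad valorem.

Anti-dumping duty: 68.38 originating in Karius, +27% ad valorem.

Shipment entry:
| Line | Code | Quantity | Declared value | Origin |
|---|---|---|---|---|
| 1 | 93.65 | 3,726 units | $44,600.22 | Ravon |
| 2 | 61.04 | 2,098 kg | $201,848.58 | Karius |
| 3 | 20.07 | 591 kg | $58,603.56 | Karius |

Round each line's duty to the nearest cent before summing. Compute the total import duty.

$107,754.87

Line 1 (93.65, Ravon, 3,726 units, $44,600.22):
Base rate for 93.65 is 23.5%.
Origin Ravon qualifies under the Corius–Ravon agreement and 93.65 is covered: preferential rate Free applies instead.
Duty = $44,600.22 × 0% = $0.00.
Line 2 (61.04, Karius, 2,098 kg, $201,848.58):
Base rate for 61.04 is 27%.
Additional duty on 61.04 from Karius: +22.9%. Applied ad valorem rate: 27% + 22.9% = 49.9%.
Duty = $201,848.58 × 49.9% = $100,722.44.
Line 3 (20.07, Karius, 591 kg, $58,603.56):
Base rate for 20.07 is 2%.
20.07 has an FTA preferential rate, but origin Karius is not Ravon; base rate stands.
Additional duty on 20.07 from Karius: +10%. Applied ad valorem rate: 2% + 10% = 12%.
Duty = $58,603.56 × 12% = $7,032.43.
Total = $0.00 + $100,722.44 + $7,032.43 = $107,754.87.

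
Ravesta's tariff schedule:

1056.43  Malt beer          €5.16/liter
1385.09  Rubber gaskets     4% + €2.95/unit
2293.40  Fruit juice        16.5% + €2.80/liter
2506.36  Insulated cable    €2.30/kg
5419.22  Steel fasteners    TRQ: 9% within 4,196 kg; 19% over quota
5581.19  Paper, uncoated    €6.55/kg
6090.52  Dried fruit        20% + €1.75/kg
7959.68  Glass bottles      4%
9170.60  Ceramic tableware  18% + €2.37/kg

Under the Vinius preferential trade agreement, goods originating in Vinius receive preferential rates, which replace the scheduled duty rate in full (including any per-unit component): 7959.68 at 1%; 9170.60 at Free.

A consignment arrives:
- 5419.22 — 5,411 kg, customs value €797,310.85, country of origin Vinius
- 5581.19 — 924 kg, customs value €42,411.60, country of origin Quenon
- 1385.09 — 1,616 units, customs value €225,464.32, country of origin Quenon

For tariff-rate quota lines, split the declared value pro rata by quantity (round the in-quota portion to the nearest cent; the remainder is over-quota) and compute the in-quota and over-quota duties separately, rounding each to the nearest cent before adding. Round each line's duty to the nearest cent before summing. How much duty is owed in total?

Line 1 (5419.22, Vinius, 5,411 kg, €797,310.85):
Code 5419.22 is under a tariff-rate quota (threshold 4,196 kg). In-quota: 4,196 kg at 9%; over-quota: 1,215 kg at 19%.
Pro-rata value split: in-quota = €797,310.85 × 4,196/5,411 = €618,280.60; over-quota = €797,310.85 − €618,280.60 = €179,030.25.
In-quota duty = €618,280.60 × 9% = €55,645.25. Over-quota duty = €179,030.25 × 19% = €34,015.75.
Line duty = €55,645.25 + €34,015.75 = €89,661.00.
Line 2 (5581.19, Quenon, 924 kg, €42,411.60):
Base rate for 5581.19 is €6.55/kg.
Duty = 924 × €6.55 = €6,052.20.
Line 3 (1385.09, Quenon, 1,616 units, €225,464.32):
Base rate for 1385.09 is 4% + €2.95/unit.
Duty = €225,464.32 × 4% + 1,616 × €2.95 = €13,785.77.
Total = €89,661.00 + €6,052.20 + €13,785.77 = €109,498.97.

€109,498.97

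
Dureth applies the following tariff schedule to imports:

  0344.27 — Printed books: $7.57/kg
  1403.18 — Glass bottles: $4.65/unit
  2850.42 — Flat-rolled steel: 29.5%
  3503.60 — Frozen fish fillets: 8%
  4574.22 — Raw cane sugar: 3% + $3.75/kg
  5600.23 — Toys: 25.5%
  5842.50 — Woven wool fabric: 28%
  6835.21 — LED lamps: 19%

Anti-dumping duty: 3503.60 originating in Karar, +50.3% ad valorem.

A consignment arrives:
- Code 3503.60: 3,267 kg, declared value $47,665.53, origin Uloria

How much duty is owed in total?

Line 1 (3503.60, Uloria, 3,267 kg, $47,665.53):
Base rate for 3503.60 is 8%.
The additional-duty order on 3503.60 targets Karar, not Uloria; it does not apply.
Duty = $47,665.53 × 8% = $3,813.24.

$3,813.24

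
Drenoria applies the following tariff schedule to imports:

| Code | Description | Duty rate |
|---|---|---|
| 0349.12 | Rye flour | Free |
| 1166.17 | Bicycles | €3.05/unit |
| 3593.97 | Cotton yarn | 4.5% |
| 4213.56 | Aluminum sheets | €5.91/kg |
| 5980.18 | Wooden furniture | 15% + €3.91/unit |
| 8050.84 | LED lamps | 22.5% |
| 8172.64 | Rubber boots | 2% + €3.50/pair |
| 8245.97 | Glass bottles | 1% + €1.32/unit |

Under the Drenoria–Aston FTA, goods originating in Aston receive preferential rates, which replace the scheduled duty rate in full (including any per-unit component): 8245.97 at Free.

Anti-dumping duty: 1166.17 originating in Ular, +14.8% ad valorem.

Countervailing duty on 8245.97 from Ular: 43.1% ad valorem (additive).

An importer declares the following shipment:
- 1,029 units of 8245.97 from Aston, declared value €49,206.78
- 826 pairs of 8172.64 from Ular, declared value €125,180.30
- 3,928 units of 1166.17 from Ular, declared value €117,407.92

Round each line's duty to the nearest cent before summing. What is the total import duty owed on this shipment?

€34,751.38

Line 1 (8245.97, Aston, 1,029 units, €49,206.78):
Base rate for 8245.97 is 1% + €1.32/unit.
Origin Aston qualifies under the Drenoria–Aston agreement and 8245.97 is covered: preferential rate Free applies instead.
The additional-duty order on 8245.97 targets Ular, not Aston; it does not apply.
Duty = €49,206.78 × 0% = €0.00.
Line 2 (8172.64, Ular, 826 pairs, €125,180.30):
Base rate for 8172.64 is 2% + €3.50/pair.
Duty = €125,180.30 × 2% + 826 × €3.50 = €5,394.61.
Line 3 (1166.17, Ular, 3,928 units, €117,407.92):
Base rate for 1166.17 is €3.05/unit.
Additional duty on 1166.17 from Ular: +14.8% ad valorem. Applied ad valorem rate = 14.8%.
Duty = €117,407.92 × 14.8% + 3,928 × €3.05 = €29,356.77.
Total = €0.00 + €5,394.61 + €29,356.77 = €34,751.38.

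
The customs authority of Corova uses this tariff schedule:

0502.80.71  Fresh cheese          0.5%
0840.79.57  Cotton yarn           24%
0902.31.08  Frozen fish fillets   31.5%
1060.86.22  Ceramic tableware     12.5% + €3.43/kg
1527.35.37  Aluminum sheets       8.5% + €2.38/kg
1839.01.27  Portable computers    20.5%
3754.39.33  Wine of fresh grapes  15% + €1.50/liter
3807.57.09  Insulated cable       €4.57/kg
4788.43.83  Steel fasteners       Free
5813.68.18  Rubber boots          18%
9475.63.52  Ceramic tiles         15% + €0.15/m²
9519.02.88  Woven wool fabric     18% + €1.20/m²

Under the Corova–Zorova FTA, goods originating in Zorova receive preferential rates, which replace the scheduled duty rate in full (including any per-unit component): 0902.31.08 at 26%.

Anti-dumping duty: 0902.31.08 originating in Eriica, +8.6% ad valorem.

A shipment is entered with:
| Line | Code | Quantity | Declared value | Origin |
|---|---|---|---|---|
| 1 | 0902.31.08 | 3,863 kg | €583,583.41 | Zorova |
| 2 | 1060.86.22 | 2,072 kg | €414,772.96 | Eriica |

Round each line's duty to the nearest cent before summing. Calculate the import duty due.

€210,685.27

Line 1 (0902.31.08, Zorova, 3,863 kg, €583,583.41):
Base rate for 0902.31.08 is 31.5%.
Origin Zorova qualifies under the Corova–Zorova agreement and 0902.31.08 is covered: preferential rate 26% applies instead.
The additional-duty order on 0902.31.08 targets Eriica, not Zorova; it does not apply.
Duty = €583,583.41 × 26% = €151,731.69.
Line 2 (1060.86.22, Eriica, 2,072 kg, €414,772.96):
Base rate for 1060.86.22 is 12.5% + €3.43/kg.
Duty = €414,772.96 × 12.5% + 2,072 × €3.43 = €58,953.58.
Total = €151,731.69 + €58,953.58 = €210,685.27.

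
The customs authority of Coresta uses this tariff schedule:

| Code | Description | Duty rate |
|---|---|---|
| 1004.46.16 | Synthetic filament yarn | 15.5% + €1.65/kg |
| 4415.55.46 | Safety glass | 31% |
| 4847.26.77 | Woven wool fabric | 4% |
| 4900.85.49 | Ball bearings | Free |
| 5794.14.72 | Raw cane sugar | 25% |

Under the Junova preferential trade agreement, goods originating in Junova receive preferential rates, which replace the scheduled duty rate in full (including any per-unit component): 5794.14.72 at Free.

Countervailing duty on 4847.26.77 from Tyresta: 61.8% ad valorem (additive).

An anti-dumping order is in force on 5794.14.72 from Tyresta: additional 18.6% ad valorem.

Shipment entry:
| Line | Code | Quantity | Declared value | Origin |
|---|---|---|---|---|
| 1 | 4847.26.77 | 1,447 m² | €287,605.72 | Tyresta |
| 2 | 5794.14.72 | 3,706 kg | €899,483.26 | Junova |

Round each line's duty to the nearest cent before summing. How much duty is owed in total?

€189,244.56

Line 1 (4847.26.77, Tyresta, 1,447 m², €287,605.72):
Base rate for 4847.26.77 is 4%.
Additional duty on 4847.26.77 from Tyresta: +61.8%. Applied ad valorem rate: 4% + 61.8% = 65.8%.
Duty = €287,605.72 × 65.8% = €189,244.56.
Line 2 (5794.14.72, Junova, 3,706 kg, €899,483.26):
Base rate for 5794.14.72 is 25%.
Origin Junova qualifies under the Coresta–Junova agreement and 5794.14.72 is covered: preferential rate Free applies instead.
The additional-duty order on 5794.14.72 targets Tyresta, not Junova; it does not apply.
Duty = €899,483.26 × 0% = €0.00.
Total = €189,244.56 + €0.00 = €189,244.56.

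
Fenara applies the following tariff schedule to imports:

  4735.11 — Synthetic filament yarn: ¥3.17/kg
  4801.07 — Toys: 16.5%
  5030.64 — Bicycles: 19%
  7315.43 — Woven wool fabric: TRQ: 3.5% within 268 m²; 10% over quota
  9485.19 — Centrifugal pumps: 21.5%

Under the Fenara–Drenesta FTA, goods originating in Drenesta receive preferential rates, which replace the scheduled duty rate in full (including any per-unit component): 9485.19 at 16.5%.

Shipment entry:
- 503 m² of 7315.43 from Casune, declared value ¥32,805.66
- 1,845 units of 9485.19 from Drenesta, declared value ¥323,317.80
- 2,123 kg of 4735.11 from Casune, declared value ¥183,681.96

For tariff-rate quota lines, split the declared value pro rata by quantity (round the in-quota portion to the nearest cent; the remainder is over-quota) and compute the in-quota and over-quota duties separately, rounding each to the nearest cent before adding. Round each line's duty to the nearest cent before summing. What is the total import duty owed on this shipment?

¥62,221.78

Line 1 (7315.43, Casune, 503 m², ¥32,805.66):
Code 7315.43 is under a tariff-rate quota (threshold 268 m²). In-quota: 268 m² at 3.5%; over-quota: 235 m² at 10%.
Pro-rata value split: in-quota = ¥32,805.66 × 268/503 = ¥17,478.96; over-quota = ¥32,805.66 − ¥17,478.96 = ¥15,326.70.
In-quota duty = ¥17,478.96 × 3.5% = ¥611.76. Over-quota duty = ¥15,326.70 × 10% = ¥1,532.67.
Line duty = ¥611.76 + ¥1,532.67 = ¥2,144.43.
Line 2 (9485.19, Drenesta, 1,845 units, ¥323,317.80):
Base rate for 9485.19 is 21.5%.
Origin Drenesta qualifies under the Fenara–Drenesta agreement and 9485.19 is covered: preferential rate 16.5% applies instead.
Duty = ¥323,317.80 × 16.5% = ¥53,347.44.
Line 3 (4735.11, Casune, 2,123 kg, ¥183,681.96):
Base rate for 4735.11 is ¥3.17/kg.
Duty = 2,123 × ¥3.17 = ¥6,729.91.
Total = ¥2,144.43 + ¥53,347.44 + ¥6,729.91 = ¥62,221.78.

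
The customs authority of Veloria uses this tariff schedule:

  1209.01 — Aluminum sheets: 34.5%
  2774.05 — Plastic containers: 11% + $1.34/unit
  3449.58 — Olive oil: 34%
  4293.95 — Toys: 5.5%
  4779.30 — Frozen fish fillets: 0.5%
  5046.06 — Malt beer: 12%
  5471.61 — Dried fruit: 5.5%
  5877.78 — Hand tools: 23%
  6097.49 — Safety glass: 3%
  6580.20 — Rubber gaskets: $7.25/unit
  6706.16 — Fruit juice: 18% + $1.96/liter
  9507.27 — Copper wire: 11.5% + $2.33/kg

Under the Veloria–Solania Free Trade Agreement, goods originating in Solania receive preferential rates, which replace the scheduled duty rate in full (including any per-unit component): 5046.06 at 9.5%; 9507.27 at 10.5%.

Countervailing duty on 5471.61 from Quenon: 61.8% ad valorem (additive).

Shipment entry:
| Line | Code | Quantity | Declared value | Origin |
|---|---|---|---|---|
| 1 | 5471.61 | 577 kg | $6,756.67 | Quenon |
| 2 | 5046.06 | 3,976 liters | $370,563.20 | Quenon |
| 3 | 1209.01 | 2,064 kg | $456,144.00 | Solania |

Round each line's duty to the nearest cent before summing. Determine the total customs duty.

$206,384.50

Line 1 (5471.61, Quenon, 577 kg, $6,756.67):
Base rate for 5471.61 is 5.5%.
Additional duty on 5471.61 from Quenon: +61.8%. Applied ad valorem rate: 5.5% + 61.8% = 67.3%.
Duty = $6,756.67 × 67.3% = $4,547.24.
Line 2 (5046.06, Quenon, 3,976 liters, $370,563.20):
Base rate for 5046.06 is 12%.
5046.06 has an FTA preferential rate, but origin Quenon is not Solania; base rate stands.
Duty = $370,563.20 × 12% = $44,467.58.
Line 3 (1209.01, Solania, 2,064 kg, $456,144.00):
Base rate for 1209.01 is 34.5%.
Origin Solania is the FTA partner but 1209.01 is not on the preference list; base rate stands.
Duty = $456,144.00 × 34.5% = $157,369.68.
Total = $4,547.24 + $44,467.58 + $157,369.68 = $206,384.50.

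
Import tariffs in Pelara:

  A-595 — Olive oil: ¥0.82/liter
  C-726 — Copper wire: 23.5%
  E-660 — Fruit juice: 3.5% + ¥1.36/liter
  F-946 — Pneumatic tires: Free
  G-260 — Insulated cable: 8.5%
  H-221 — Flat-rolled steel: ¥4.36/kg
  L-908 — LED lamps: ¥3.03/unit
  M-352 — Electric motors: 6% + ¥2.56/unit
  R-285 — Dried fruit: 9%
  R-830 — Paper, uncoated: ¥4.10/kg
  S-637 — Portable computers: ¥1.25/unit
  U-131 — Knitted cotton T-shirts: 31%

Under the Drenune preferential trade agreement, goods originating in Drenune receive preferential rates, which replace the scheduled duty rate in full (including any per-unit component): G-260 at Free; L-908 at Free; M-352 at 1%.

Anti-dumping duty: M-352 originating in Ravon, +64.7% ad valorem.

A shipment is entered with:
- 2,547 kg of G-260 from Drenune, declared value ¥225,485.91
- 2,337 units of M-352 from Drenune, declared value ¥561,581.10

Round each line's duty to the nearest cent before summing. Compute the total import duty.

¥5,615.81

Line 1 (G-260, Drenune, 2,547 kg, ¥225,485.91):
Base rate for G-260 is 8.5%.
Origin Drenune qualifies under the Pelara–Drenune agreement and G-260 is covered: preferential rate Free applies instead.
Duty = ¥225,485.91 × 0% = ¥0.00.
Line 2 (M-352, Drenune, 2,337 units, ¥561,581.10):
Base rate for M-352 is 6% + ¥2.56/unit.
Origin Drenune qualifies under the Pelara–Drenune agreement and M-352 is covered: preferential rate 1% applies instead.
The additional-duty order on M-352 targets Ravon, not Drenune; it does not apply.
Duty = ¥561,581.10 × 1% = ¥5,615.81.
Total = ¥0.00 + ¥5,615.81 = ¥5,615.81.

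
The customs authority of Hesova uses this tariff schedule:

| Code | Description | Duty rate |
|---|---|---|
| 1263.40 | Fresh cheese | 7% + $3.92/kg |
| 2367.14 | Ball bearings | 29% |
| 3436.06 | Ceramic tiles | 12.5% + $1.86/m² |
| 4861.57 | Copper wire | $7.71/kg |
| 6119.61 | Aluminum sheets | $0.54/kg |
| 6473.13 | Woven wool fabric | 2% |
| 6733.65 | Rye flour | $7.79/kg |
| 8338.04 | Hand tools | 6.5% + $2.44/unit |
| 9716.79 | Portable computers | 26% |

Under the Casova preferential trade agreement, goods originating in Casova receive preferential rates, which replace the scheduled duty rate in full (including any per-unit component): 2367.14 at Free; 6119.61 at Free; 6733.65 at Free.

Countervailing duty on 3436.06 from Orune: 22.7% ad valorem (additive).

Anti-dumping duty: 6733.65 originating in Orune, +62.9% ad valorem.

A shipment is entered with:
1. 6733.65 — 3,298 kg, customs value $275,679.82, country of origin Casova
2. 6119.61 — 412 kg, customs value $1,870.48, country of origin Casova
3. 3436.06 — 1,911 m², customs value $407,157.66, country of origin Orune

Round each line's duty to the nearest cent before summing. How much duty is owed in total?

Line 1 (6733.65, Casova, 3,298 kg, $275,679.82):
Base rate for 6733.65 is $7.79/kg.
Origin Casova qualifies under the Hesova–Casova agreement and 6733.65 is covered: preferential rate Free applies instead.
The additional-duty order on 6733.65 targets Orune, not Casova; it does not apply.
Duty = $275,679.82 × 0% = $0.00.
Line 2 (6119.61, Casova, 412 kg, $1,870.48):
Base rate for 6119.61 is $0.54/kg.
Origin Casova qualifies under the Hesova–Casova agreement and 6119.61 is covered: preferential rate Free applies instead.
Duty = $1,870.48 × 0% = $0.00.
Line 3 (3436.06, Orune, 1,911 m², $407,157.66):
Base rate for 3436.06 is 12.5% + $1.86/m².
Additional duty on 3436.06 from Orune: +22.7%. Applied ad valorem rate: 12.5% + 22.7% = 35.2%.
Duty = $407,157.66 × 35.2% + 1,911 × $1.86 = $146,873.96.
Total = $0.00 + $0.00 + $146,873.96 = $146,873.96.

$146,873.96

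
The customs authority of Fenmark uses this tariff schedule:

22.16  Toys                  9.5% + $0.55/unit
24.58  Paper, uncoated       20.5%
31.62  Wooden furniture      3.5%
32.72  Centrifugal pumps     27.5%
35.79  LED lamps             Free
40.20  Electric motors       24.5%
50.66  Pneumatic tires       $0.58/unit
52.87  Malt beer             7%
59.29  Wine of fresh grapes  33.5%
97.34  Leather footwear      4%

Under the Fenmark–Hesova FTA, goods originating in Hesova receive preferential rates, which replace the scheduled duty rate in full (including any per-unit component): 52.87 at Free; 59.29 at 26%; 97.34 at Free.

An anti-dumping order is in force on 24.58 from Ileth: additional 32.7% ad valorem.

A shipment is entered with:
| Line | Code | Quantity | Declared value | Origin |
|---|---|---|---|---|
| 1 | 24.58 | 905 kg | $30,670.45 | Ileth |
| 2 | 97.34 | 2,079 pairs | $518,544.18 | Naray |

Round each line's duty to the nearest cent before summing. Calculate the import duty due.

Line 1 (24.58, Ileth, 905 kg, $30,670.45):
Base rate for 24.58 is 20.5%.
Additional duty on 24.58 from Ileth: +32.7%. Applied ad valorem rate: 20.5% + 32.7% = 53.2%.
Duty = $30,670.45 × 53.2% = $16,316.68.
Line 2 (97.34, Naray, 2,079 pairs, $518,544.18):
Base rate for 97.34 is 4%.
97.34 has an FTA preferential rate, but origin Naray is not Hesova; base rate stands.
Duty = $518,544.18 × 4% = $20,741.77.
Total = $16,316.68 + $20,741.77 = $37,058.45.

$37,058.45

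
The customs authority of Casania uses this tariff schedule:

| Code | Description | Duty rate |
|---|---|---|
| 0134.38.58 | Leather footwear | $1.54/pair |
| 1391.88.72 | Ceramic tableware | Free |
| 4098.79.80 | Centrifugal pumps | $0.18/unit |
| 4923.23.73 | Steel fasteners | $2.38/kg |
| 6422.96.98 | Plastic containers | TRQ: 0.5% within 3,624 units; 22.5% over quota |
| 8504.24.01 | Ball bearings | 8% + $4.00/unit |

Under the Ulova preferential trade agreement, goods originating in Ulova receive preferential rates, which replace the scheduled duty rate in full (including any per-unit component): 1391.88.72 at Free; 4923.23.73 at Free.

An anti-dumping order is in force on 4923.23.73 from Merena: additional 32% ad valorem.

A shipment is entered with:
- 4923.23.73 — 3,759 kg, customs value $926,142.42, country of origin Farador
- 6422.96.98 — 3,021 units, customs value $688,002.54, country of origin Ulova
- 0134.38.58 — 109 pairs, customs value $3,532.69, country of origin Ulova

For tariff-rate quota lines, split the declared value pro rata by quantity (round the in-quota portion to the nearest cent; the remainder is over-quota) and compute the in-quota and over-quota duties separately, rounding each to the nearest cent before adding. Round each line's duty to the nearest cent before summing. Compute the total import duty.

$12,554.29

Line 1 (4923.23.73, Farador, 3,759 kg, $926,142.42):
Base rate for 4923.23.73 is $2.38/kg.
4923.23.73 has an FTA preferential rate, but origin Farador is not Ulova; base rate stands.
The additional-duty order on 4923.23.73 targets Merena, not Farador; it does not apply.
Duty = 3,759 × $2.38 = $8,946.42.
Line 2 (6422.96.98, Ulova, 3,021 units, $688,002.54):
Code 6422.96.98 is under a tariff-rate quota (threshold 3,624 units). Quantity 3,021 units is within the quota, so the in-quota rate 0.5% applies to the full value.
Duty = $688,002.54 × 0.5% = $3,440.01.
Line 3 (0134.38.58, Ulova, 109 pairs, $3,532.69):
Base rate for 0134.38.58 is $1.54/pair.
Origin Ulova is the FTA partner but 0134.38.58 is not on the preference list; base rate stands.
Duty = 109 × $1.54 = $167.86.
Total = $8,946.42 + $3,440.01 + $167.86 = $12,554.29.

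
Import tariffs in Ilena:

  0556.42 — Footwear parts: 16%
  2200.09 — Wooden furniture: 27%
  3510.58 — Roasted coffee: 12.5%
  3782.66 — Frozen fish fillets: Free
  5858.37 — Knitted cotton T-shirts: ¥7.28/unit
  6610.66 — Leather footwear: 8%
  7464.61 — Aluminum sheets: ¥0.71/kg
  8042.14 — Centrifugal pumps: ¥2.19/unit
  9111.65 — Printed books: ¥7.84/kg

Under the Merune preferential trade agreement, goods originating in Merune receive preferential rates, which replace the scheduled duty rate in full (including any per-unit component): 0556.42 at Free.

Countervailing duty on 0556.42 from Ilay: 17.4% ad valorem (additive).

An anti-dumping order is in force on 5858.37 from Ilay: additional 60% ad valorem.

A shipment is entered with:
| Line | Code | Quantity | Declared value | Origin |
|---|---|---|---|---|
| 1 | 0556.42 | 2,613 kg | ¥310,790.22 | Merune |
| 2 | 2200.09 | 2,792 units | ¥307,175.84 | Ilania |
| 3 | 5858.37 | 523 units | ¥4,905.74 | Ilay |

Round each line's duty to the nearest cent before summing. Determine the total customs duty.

Line 1 (0556.42, Merune, 2,613 kg, ¥310,790.22):
Base rate for 0556.42 is 16%.
Origin Merune qualifies under the Ilena–Merune agreement and 0556.42 is covered: preferential rate Free applies instead.
The additional-duty order on 0556.42 targets Ilay, not Merune; it does not apply.
Duty = ¥310,790.22 × 0% = ¥0.00.
Line 2 (2200.09, Ilania, 2,792 units, ¥307,175.84):
Base rate for 2200.09 is 27%.
Duty = ¥307,175.84 × 27% = ¥82,937.48.
Line 3 (5858.37, Ilay, 523 units, ¥4,905.74):
Base rate for 5858.37 is ¥7.28/unit.
Additional duty on 5858.37 from Ilay: +60% ad valorem. Applied ad valorem rate = 60%.
Duty = ¥4,905.74 × 60% + 523 × ¥7.28 = ¥6,750.88.
Total = ¥0.00 + ¥82,937.48 + ¥6,750.88 = ¥89,688.36.

¥89,688.36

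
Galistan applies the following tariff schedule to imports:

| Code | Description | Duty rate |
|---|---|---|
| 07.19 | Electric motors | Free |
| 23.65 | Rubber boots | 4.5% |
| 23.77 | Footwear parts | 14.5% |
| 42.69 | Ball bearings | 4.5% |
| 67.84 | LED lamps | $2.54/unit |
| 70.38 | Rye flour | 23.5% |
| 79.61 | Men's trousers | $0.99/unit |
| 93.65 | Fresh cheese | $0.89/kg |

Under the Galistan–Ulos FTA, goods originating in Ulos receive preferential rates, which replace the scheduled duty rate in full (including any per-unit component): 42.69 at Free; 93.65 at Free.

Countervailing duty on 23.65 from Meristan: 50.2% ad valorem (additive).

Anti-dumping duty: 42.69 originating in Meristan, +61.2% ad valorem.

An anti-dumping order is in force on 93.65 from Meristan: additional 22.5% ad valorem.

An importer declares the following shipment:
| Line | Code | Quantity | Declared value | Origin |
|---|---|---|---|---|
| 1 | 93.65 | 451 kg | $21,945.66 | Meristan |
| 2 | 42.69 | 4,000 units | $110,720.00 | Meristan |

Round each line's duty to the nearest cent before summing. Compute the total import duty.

Line 1 (93.65, Meristan, 451 kg, $21,945.66):
Base rate for 93.65 is $0.89/kg.
93.65 has an FTA preferential rate, but origin Meristan is not Ulos; base rate stands.
Additional duty on 93.65 from Meristan: +22.5% ad valorem. Applied ad valorem rate = 22.5%.
Duty = $21,945.66 × 22.5% + 451 × $0.89 = $5,339.16.
Line 2 (42.69, Meristan, 4,000 units, $110,720.00):
Base rate for 42.69 is 4.5%.
42.69 has an FTA preferential rate, but origin Meristan is not Ulos; base rate stands.
Additional duty on 42.69 from Meristan: +61.2%. Applied ad valorem rate: 4.5% + 61.2% = 65.7%.
Duty = $110,720.00 × 65.7% = $72,743.04.
Total = $5,339.16 + $72,743.04 = $78,082.20.

$78,082.20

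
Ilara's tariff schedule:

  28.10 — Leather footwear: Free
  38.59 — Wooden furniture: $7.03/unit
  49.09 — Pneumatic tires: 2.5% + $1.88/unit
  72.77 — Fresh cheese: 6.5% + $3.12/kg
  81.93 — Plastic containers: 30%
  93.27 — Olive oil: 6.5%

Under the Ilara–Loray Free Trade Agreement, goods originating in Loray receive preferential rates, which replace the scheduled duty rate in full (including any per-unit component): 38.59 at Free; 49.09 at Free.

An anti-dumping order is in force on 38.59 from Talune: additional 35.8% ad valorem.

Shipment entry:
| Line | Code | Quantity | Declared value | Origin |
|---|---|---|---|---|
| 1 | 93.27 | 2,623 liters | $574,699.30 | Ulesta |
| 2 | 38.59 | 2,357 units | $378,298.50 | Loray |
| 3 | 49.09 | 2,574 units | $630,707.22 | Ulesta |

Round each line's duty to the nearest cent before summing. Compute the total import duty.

Line 1 (93.27, Ulesta, 2,623 liters, $574,699.30):
Base rate for 93.27 is 6.5%.
Duty = $574,699.30 × 6.5% = $37,355.45.
Line 2 (38.59, Loray, 2,357 units, $378,298.50):
Base rate for 38.59 is $7.03/unit.
Origin Loray qualifies under the Ilara–Loray agreement and 38.59 is covered: preferential rate Free applies instead.
The additional-duty order on 38.59 targets Talune, not Loray; it does not apply.
Duty = $378,298.50 × 0% = $0.00.
Line 3 (49.09, Ulesta, 2,574 units, $630,707.22):
Base rate for 49.09 is 2.5% + $1.88/unit.
49.09 has an FTA preferential rate, but origin Ulesta is not Loray; base rate stands.
Duty = $630,707.22 × 2.5% + 2,574 × $1.88 = $20,606.80.
Total = $37,355.45 + $0.00 + $20,606.80 = $57,962.25.

$57,962.25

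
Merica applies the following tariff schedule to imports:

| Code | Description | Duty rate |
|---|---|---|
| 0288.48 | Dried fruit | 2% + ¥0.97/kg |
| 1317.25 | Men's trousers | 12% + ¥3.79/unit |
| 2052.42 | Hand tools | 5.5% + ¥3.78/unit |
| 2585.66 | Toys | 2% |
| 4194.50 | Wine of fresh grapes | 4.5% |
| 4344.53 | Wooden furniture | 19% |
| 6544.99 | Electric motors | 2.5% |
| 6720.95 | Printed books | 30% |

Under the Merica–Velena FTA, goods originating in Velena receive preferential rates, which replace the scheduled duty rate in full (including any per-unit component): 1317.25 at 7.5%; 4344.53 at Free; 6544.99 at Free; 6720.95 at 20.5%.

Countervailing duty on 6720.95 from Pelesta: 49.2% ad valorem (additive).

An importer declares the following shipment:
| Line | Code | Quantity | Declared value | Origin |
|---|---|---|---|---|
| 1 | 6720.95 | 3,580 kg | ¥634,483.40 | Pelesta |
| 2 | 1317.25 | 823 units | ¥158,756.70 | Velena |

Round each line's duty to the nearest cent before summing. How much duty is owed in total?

¥514,417.60

Line 1 (6720.95, Pelesta, 3,580 kg, ¥634,483.40):
Base rate for 6720.95 is 30%.
6720.95 has an FTA preferential rate, but origin Pelesta is not Velena; base rate stands.
Additional duty on 6720.95 from Pelesta: +49.2%. Applied ad valorem rate: 30% + 49.2% = 79.2%.
Duty = ¥634,483.40 × 79.2% = ¥502,510.85.
Line 2 (1317.25, Velena, 823 units, ¥158,756.70):
Base rate for 1317.25 is 12% + ¥3.79/unit.
Origin Velena qualifies under the Merica–Velena agreement and 1317.25 is covered: preferential rate 7.5% applies instead.
Duty = ¥158,756.70 × 7.5% = ¥11,906.75.
Total = ¥502,510.85 + ¥11,906.75 = ¥514,417.60.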